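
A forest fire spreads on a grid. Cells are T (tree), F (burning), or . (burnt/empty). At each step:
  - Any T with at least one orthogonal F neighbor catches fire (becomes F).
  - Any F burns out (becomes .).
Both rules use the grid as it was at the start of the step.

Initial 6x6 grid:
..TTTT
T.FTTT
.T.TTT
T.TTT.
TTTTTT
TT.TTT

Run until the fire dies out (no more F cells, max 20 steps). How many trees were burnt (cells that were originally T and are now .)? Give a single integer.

Step 1: +2 fires, +1 burnt (F count now 2)
Step 2: +3 fires, +2 burnt (F count now 3)
Step 3: +4 fires, +3 burnt (F count now 4)
Step 4: +5 fires, +4 burnt (F count now 5)
Step 5: +3 fires, +5 burnt (F count now 3)
Step 6: +3 fires, +3 burnt (F count now 3)
Step 7: +3 fires, +3 burnt (F count now 3)
Step 8: +2 fires, +3 burnt (F count now 2)
Step 9: +0 fires, +2 burnt (F count now 0)
Fire out after step 9
Initially T: 27, now '.': 34
Total burnt (originally-T cells now '.'): 25

Answer: 25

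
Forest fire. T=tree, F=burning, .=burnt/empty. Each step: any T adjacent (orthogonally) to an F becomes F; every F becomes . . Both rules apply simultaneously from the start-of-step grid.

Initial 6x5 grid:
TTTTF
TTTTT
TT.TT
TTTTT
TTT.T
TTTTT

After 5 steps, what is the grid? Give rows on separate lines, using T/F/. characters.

Step 1: 2 trees catch fire, 1 burn out
  TTTF.
  TTTTF
  TT.TT
  TTTTT
  TTT.T
  TTTTT
Step 2: 3 trees catch fire, 2 burn out
  TTF..
  TTTF.
  TT.TF
  TTTTT
  TTT.T
  TTTTT
Step 3: 4 trees catch fire, 3 burn out
  TF...
  TTF..
  TT.F.
  TTTTF
  TTT.T
  TTTTT
Step 4: 4 trees catch fire, 4 burn out
  F....
  TF...
  TT...
  TTTF.
  TTT.F
  TTTTT
Step 5: 4 trees catch fire, 4 burn out
  .....
  F....
  TF...
  TTF..
  TTT..
  TTTTF

.....
F....
TF...
TTF..
TTT..
TTTTF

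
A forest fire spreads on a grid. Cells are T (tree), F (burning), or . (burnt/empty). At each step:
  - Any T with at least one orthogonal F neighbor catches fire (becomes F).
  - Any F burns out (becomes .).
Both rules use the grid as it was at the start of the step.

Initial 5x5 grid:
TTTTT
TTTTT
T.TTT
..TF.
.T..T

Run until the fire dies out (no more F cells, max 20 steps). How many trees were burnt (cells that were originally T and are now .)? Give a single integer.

Step 1: +2 fires, +1 burnt (F count now 2)
Step 2: +3 fires, +2 burnt (F count now 3)
Step 3: +3 fires, +3 burnt (F count now 3)
Step 4: +3 fires, +3 burnt (F count now 3)
Step 5: +2 fires, +3 burnt (F count now 2)
Step 6: +2 fires, +2 burnt (F count now 2)
Step 7: +0 fires, +2 burnt (F count now 0)
Fire out after step 7
Initially T: 17, now '.': 23
Total burnt (originally-T cells now '.'): 15

Answer: 15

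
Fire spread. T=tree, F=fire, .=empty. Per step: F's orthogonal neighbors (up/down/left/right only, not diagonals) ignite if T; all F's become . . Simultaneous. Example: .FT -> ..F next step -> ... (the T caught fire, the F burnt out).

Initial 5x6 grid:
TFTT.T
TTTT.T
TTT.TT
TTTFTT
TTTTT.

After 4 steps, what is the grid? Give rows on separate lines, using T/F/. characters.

Step 1: 6 trees catch fire, 2 burn out
  F.FT.T
  TFTT.T
  TTT.TT
  TTF.FT
  TTTFT.
Step 2: 10 trees catch fire, 6 burn out
  ...F.T
  F.FT.T
  TFF.FT
  TF...F
  TTF.F.
Step 3: 5 trees catch fire, 10 burn out
  .....T
  ...F.T
  F....F
  F.....
  TF....
Step 4: 2 trees catch fire, 5 burn out
  .....T
  .....F
  ......
  ......
  F.....

.....T
.....F
......
......
F.....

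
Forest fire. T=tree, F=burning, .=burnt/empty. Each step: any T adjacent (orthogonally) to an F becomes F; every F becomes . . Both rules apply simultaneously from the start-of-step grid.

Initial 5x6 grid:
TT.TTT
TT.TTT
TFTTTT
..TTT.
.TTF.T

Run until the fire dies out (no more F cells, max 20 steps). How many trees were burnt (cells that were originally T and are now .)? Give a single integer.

Step 1: +5 fires, +2 burnt (F count now 5)
Step 2: +6 fires, +5 burnt (F count now 6)
Step 3: +3 fires, +6 burnt (F count now 3)
Step 4: +3 fires, +3 burnt (F count now 3)
Step 5: +2 fires, +3 burnt (F count now 2)
Step 6: +1 fires, +2 burnt (F count now 1)
Step 7: +0 fires, +1 burnt (F count now 0)
Fire out after step 7
Initially T: 21, now '.': 29
Total burnt (originally-T cells now '.'): 20

Answer: 20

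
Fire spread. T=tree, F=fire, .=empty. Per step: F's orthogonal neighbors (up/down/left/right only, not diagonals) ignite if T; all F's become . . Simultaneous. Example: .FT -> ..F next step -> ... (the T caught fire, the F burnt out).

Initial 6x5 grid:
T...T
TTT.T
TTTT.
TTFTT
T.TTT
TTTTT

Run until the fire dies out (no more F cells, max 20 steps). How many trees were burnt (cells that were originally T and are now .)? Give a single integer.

Answer: 21

Derivation:
Step 1: +4 fires, +1 burnt (F count now 4)
Step 2: +7 fires, +4 burnt (F count now 7)
Step 3: +6 fires, +7 burnt (F count now 6)
Step 4: +3 fires, +6 burnt (F count now 3)
Step 5: +1 fires, +3 burnt (F count now 1)
Step 6: +0 fires, +1 burnt (F count now 0)
Fire out after step 6
Initially T: 23, now '.': 28
Total burnt (originally-T cells now '.'): 21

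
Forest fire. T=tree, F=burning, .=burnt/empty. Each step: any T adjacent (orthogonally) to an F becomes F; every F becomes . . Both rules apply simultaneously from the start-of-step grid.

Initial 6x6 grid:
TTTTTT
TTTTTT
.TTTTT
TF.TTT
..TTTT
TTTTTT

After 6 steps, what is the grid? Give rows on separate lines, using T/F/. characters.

Step 1: 2 trees catch fire, 1 burn out
  TTTTTT
  TTTTTT
  .FTTTT
  F..TTT
  ..TTTT
  TTTTTT
Step 2: 2 trees catch fire, 2 burn out
  TTTTTT
  TFTTTT
  ..FTTT
  ...TTT
  ..TTTT
  TTTTTT
Step 3: 4 trees catch fire, 2 burn out
  TFTTTT
  F.FTTT
  ...FTT
  ...TTT
  ..TTTT
  TTTTTT
Step 4: 5 trees catch fire, 4 burn out
  F.FTTT
  ...FTT
  ....FT
  ...FTT
  ..TTTT
  TTTTTT
Step 5: 5 trees catch fire, 5 burn out
  ...FTT
  ....FT
  .....F
  ....FT
  ..TFTT
  TTTTTT
Step 6: 6 trees catch fire, 5 burn out
  ....FT
  .....F
  ......
  .....F
  ..F.FT
  TTTFTT

....FT
.....F
......
.....F
..F.FT
TTTFTT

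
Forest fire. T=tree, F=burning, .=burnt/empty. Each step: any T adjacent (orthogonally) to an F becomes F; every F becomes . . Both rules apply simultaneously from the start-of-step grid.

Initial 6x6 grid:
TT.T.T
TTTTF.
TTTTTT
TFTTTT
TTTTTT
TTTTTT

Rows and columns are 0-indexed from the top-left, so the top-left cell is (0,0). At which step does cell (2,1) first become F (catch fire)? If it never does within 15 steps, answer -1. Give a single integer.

Step 1: cell (2,1)='F' (+6 fires, +2 burnt)
  -> target ignites at step 1
Step 2: cell (2,1)='.' (+12 fires, +6 burnt)
Step 3: cell (2,1)='.' (+7 fires, +12 burnt)
Step 4: cell (2,1)='.' (+4 fires, +7 burnt)
Step 5: cell (2,1)='.' (+1 fires, +4 burnt)
Step 6: cell (2,1)='.' (+0 fires, +1 burnt)
  fire out at step 6

1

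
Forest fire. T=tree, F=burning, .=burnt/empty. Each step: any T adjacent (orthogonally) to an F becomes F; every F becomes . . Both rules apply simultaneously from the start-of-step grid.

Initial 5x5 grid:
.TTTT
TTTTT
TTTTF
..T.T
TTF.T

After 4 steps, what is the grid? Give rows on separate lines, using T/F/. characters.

Step 1: 5 trees catch fire, 2 burn out
  .TTTT
  TTTTF
  TTTF.
  ..F.F
  TF..T
Step 2: 5 trees catch fire, 5 burn out
  .TTTF
  TTTF.
  TTF..
  .....
  F...F
Step 3: 3 trees catch fire, 5 burn out
  .TTF.
  TTF..
  TF...
  .....
  .....
Step 4: 3 trees catch fire, 3 burn out
  .TF..
  TF...
  F....
  .....
  .....

.TF..
TF...
F....
.....
.....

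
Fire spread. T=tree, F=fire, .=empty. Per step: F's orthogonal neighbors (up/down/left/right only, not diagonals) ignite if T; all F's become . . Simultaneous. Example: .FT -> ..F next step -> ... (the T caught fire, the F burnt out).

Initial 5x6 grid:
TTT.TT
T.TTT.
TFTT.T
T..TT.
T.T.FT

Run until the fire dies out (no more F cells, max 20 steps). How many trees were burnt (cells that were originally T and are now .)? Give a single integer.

Step 1: +4 fires, +2 burnt (F count now 4)
Step 2: +5 fires, +4 burnt (F count now 5)
Step 3: +4 fires, +5 burnt (F count now 4)
Step 4: +2 fires, +4 burnt (F count now 2)
Step 5: +1 fires, +2 burnt (F count now 1)
Step 6: +1 fires, +1 burnt (F count now 1)
Step 7: +0 fires, +1 burnt (F count now 0)
Fire out after step 7
Initially T: 19, now '.': 28
Total burnt (originally-T cells now '.'): 17

Answer: 17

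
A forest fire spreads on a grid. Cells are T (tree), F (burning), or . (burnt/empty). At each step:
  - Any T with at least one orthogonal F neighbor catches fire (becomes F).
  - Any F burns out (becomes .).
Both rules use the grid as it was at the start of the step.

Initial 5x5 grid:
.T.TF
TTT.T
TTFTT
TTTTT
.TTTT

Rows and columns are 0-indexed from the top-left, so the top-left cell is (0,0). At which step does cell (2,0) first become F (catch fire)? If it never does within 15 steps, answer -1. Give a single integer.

Step 1: cell (2,0)='T' (+6 fires, +2 burnt)
Step 2: cell (2,0)='F' (+6 fires, +6 burnt)
  -> target ignites at step 2
Step 3: cell (2,0)='.' (+6 fires, +6 burnt)
Step 4: cell (2,0)='.' (+1 fires, +6 burnt)
Step 5: cell (2,0)='.' (+0 fires, +1 burnt)
  fire out at step 5

2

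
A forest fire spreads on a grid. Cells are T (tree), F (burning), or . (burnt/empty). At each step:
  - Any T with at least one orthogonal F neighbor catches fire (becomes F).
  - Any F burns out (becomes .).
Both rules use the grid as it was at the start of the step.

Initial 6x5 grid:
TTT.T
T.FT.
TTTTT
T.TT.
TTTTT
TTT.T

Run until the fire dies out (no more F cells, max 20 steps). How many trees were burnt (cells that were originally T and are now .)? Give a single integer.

Answer: 22

Derivation:
Step 1: +3 fires, +1 burnt (F count now 3)
Step 2: +4 fires, +3 burnt (F count now 4)
Step 3: +5 fires, +4 burnt (F count now 5)
Step 4: +5 fires, +5 burnt (F count now 5)
Step 5: +3 fires, +5 burnt (F count now 3)
Step 6: +2 fires, +3 burnt (F count now 2)
Step 7: +0 fires, +2 burnt (F count now 0)
Fire out after step 7
Initially T: 23, now '.': 29
Total burnt (originally-T cells now '.'): 22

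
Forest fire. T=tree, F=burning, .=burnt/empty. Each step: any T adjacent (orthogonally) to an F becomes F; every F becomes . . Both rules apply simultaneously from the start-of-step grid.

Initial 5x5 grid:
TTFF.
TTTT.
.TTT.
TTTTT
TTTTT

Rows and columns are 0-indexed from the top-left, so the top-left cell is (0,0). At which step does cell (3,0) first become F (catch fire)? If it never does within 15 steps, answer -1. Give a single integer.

Step 1: cell (3,0)='T' (+3 fires, +2 burnt)
Step 2: cell (3,0)='T' (+4 fires, +3 burnt)
Step 3: cell (3,0)='T' (+4 fires, +4 burnt)
Step 4: cell (3,0)='T' (+4 fires, +4 burnt)
Step 5: cell (3,0)='F' (+3 fires, +4 burnt)
  -> target ignites at step 5
Step 6: cell (3,0)='.' (+1 fires, +3 burnt)
Step 7: cell (3,0)='.' (+0 fires, +1 burnt)
  fire out at step 7

5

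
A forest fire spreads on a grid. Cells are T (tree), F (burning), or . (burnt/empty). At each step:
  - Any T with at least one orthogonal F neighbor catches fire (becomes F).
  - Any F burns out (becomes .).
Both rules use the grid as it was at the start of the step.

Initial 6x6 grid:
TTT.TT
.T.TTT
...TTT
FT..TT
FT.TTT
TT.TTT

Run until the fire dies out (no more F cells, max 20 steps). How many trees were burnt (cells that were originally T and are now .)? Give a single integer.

Step 1: +3 fires, +2 burnt (F count now 3)
Step 2: +1 fires, +3 burnt (F count now 1)
Step 3: +0 fires, +1 burnt (F count now 0)
Fire out after step 3
Initially T: 24, now '.': 16
Total burnt (originally-T cells now '.'): 4

Answer: 4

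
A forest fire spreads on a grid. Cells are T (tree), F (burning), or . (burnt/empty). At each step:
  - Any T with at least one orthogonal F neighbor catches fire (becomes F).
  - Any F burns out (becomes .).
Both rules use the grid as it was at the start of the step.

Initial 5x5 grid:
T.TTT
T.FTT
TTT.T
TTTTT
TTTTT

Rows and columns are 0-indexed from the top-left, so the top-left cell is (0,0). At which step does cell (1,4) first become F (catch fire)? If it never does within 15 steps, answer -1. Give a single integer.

Step 1: cell (1,4)='T' (+3 fires, +1 burnt)
Step 2: cell (1,4)='F' (+4 fires, +3 burnt)
  -> target ignites at step 2
Step 3: cell (1,4)='.' (+6 fires, +4 burnt)
Step 4: cell (1,4)='.' (+5 fires, +6 burnt)
Step 5: cell (1,4)='.' (+3 fires, +5 burnt)
Step 6: cell (1,4)='.' (+0 fires, +3 burnt)
  fire out at step 6

2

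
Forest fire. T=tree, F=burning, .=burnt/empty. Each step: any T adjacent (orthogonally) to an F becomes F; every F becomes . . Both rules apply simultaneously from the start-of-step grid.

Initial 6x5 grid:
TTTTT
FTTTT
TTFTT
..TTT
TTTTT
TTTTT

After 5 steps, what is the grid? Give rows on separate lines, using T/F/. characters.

Step 1: 7 trees catch fire, 2 burn out
  FTTTT
  .FFTT
  FF.FT
  ..FTT
  TTTTT
  TTTTT
Step 2: 6 trees catch fire, 7 burn out
  .FFTT
  ...FT
  ....F
  ...FT
  TTFTT
  TTTTT
Step 3: 6 trees catch fire, 6 burn out
  ...FT
  ....F
  .....
  ....F
  TF.FT
  TTFTT
Step 4: 5 trees catch fire, 6 burn out
  ....F
  .....
  .....
  .....
  F...F
  TF.FT
Step 5: 2 trees catch fire, 5 burn out
  .....
  .....
  .....
  .....
  .....
  F...F

.....
.....
.....
.....
.....
F...F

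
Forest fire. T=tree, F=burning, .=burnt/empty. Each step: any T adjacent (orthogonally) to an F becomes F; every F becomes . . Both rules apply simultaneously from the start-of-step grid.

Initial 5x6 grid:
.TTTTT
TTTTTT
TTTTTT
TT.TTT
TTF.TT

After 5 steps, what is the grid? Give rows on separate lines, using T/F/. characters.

Step 1: 1 trees catch fire, 1 burn out
  .TTTTT
  TTTTTT
  TTTTTT
  TT.TTT
  TF..TT
Step 2: 2 trees catch fire, 1 burn out
  .TTTTT
  TTTTTT
  TTTTTT
  TF.TTT
  F...TT
Step 3: 2 trees catch fire, 2 burn out
  .TTTTT
  TTTTTT
  TFTTTT
  F..TTT
  ....TT
Step 4: 3 trees catch fire, 2 burn out
  .TTTTT
  TFTTTT
  F.FTTT
  ...TTT
  ....TT
Step 5: 4 trees catch fire, 3 burn out
  .FTTTT
  F.FTTT
  ...FTT
  ...TTT
  ....TT

.FTTTT
F.FTTT
...FTT
...TTT
....TT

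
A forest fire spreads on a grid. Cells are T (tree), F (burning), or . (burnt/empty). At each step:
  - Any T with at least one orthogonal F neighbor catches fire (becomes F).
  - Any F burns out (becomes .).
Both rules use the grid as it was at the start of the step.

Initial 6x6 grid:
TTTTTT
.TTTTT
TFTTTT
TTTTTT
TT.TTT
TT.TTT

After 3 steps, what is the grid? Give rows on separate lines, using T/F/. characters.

Step 1: 4 trees catch fire, 1 burn out
  TTTTTT
  .FTTTT
  F.FTTT
  TFTTTT
  TT.TTT
  TT.TTT
Step 2: 6 trees catch fire, 4 burn out
  TFTTTT
  ..FTTT
  ...FTT
  F.FTTT
  TF.TTT
  TT.TTT
Step 3: 7 trees catch fire, 6 burn out
  F.FTTT
  ...FTT
  ....FT
  ...FTT
  F..TTT
  TF.TTT

F.FTTT
...FTT
....FT
...FTT
F..TTT
TF.TTT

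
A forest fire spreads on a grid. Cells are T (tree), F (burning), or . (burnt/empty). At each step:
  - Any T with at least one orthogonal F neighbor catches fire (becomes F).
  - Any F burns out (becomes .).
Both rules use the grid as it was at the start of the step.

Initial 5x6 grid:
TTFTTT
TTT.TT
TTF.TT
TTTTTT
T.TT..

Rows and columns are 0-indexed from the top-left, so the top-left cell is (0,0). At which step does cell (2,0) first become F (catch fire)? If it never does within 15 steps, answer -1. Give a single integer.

Step 1: cell (2,0)='T' (+5 fires, +2 burnt)
Step 2: cell (2,0)='F' (+7 fires, +5 burnt)
  -> target ignites at step 2
Step 3: cell (2,0)='.' (+6 fires, +7 burnt)
Step 4: cell (2,0)='.' (+4 fires, +6 burnt)
Step 5: cell (2,0)='.' (+1 fires, +4 burnt)
Step 6: cell (2,0)='.' (+0 fires, +1 burnt)
  fire out at step 6

2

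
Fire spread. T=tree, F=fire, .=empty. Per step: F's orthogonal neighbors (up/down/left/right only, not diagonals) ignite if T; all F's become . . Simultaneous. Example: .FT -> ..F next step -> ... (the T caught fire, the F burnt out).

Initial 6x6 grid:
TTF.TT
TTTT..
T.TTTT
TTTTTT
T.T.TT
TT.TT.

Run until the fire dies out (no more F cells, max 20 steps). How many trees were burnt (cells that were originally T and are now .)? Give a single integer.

Answer: 25

Derivation:
Step 1: +2 fires, +1 burnt (F count now 2)
Step 2: +4 fires, +2 burnt (F count now 4)
Step 3: +3 fires, +4 burnt (F count now 3)
Step 4: +5 fires, +3 burnt (F count now 5)
Step 5: +3 fires, +5 burnt (F count now 3)
Step 6: +3 fires, +3 burnt (F count now 3)
Step 7: +3 fires, +3 burnt (F count now 3)
Step 8: +2 fires, +3 burnt (F count now 2)
Step 9: +0 fires, +2 burnt (F count now 0)
Fire out after step 9
Initially T: 27, now '.': 34
Total burnt (originally-T cells now '.'): 25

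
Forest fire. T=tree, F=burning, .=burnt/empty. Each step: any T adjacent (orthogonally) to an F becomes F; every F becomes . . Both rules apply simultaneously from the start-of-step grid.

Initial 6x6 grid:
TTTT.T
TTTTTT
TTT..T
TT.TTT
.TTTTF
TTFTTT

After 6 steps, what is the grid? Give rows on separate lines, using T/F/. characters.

Step 1: 6 trees catch fire, 2 burn out
  TTTT.T
  TTTTTT
  TTT..T
  TT.TTF
  .TFTF.
  TF.FTF
Step 2: 6 trees catch fire, 6 burn out
  TTTT.T
  TTTTTT
  TTT..F
  TT.TF.
  .F.F..
  F...F.
Step 3: 3 trees catch fire, 6 burn out
  TTTT.T
  TTTTTF
  TTT...
  TF.F..
  ......
  ......
Step 4: 4 trees catch fire, 3 burn out
  TTTT.F
  TTTTF.
  TFT...
  F.....
  ......
  ......
Step 5: 4 trees catch fire, 4 burn out
  TTTT..
  TFTF..
  F.F...
  ......
  ......
  ......
Step 6: 4 trees catch fire, 4 burn out
  TFTF..
  F.F...
  ......
  ......
  ......
  ......

TFTF..
F.F...
......
......
......
......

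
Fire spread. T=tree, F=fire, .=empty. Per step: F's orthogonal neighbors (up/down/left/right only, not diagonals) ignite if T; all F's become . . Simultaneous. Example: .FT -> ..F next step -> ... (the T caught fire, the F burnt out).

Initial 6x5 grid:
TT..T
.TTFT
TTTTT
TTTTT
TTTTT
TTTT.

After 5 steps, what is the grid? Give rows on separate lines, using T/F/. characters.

Step 1: 3 trees catch fire, 1 burn out
  TT..T
  .TF.F
  TTTFT
  TTTTT
  TTTTT
  TTTT.
Step 2: 5 trees catch fire, 3 burn out
  TT..F
  .F...
  TTF.F
  TTTFT
  TTTTT
  TTTT.
Step 3: 5 trees catch fire, 5 burn out
  TF...
  .....
  TF...
  TTF.F
  TTTFT
  TTTT.
Step 4: 6 trees catch fire, 5 burn out
  F....
  .....
  F....
  TF...
  TTF.F
  TTTF.
Step 5: 3 trees catch fire, 6 burn out
  .....
  .....
  .....
  F....
  TF...
  TTF..

.....
.....
.....
F....
TF...
TTF..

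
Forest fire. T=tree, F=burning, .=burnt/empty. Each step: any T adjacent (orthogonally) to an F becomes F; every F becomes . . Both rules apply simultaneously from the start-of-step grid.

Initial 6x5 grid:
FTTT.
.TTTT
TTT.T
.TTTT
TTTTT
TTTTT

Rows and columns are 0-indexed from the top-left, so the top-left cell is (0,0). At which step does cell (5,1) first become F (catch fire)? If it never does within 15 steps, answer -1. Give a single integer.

Step 1: cell (5,1)='T' (+1 fires, +1 burnt)
Step 2: cell (5,1)='T' (+2 fires, +1 burnt)
Step 3: cell (5,1)='T' (+3 fires, +2 burnt)
Step 4: cell (5,1)='T' (+4 fires, +3 burnt)
Step 5: cell (5,1)='T' (+3 fires, +4 burnt)
Step 6: cell (5,1)='F' (+5 fires, +3 burnt)
  -> target ignites at step 6
Step 7: cell (5,1)='.' (+4 fires, +5 burnt)
Step 8: cell (5,1)='.' (+2 fires, +4 burnt)
Step 9: cell (5,1)='.' (+1 fires, +2 burnt)
Step 10: cell (5,1)='.' (+0 fires, +1 burnt)
  fire out at step 10

6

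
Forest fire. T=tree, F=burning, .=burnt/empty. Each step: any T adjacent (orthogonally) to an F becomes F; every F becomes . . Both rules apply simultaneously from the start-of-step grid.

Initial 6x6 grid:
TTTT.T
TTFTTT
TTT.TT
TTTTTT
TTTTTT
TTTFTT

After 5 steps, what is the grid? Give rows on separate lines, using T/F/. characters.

Step 1: 7 trees catch fire, 2 burn out
  TTFT.T
  TF.FTT
  TTF.TT
  TTTTTT
  TTTFTT
  TTF.FT
Step 2: 11 trees catch fire, 7 burn out
  TF.F.T
  F...FT
  TF..TT
  TTFFTT
  TTF.FT
  TF...F
Step 3: 9 trees catch fire, 11 burn out
  F....T
  .....F
  F...FT
  TF..FT
  TF...F
  F.....
Step 4: 5 trees catch fire, 9 burn out
  .....F
  ......
  .....F
  F....F
  F.....
  ......
Step 5: 0 trees catch fire, 5 burn out
  ......
  ......
  ......
  ......
  ......
  ......

......
......
......
......
......
......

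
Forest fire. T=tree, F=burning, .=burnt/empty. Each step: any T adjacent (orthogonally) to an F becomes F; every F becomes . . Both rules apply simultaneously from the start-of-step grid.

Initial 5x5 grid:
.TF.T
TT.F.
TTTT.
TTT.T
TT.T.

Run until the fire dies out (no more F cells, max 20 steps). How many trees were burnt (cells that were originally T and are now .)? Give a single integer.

Answer: 12

Derivation:
Step 1: +2 fires, +2 burnt (F count now 2)
Step 2: +2 fires, +2 burnt (F count now 2)
Step 3: +3 fires, +2 burnt (F count now 3)
Step 4: +2 fires, +3 burnt (F count now 2)
Step 5: +2 fires, +2 burnt (F count now 2)
Step 6: +1 fires, +2 burnt (F count now 1)
Step 7: +0 fires, +1 burnt (F count now 0)
Fire out after step 7
Initially T: 15, now '.': 22
Total burnt (originally-T cells now '.'): 12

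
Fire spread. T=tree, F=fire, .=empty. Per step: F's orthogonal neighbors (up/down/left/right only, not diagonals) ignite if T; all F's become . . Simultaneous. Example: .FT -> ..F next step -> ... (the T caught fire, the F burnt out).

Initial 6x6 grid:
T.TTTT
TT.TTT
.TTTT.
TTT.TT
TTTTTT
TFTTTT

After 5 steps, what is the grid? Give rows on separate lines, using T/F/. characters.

Step 1: 3 trees catch fire, 1 burn out
  T.TTTT
  TT.TTT
  .TTTT.
  TTT.TT
  TFTTTT
  F.FTTT
Step 2: 4 trees catch fire, 3 burn out
  T.TTTT
  TT.TTT
  .TTTT.
  TFT.TT
  F.FTTT
  ...FTT
Step 3: 5 trees catch fire, 4 burn out
  T.TTTT
  TT.TTT
  .FTTT.
  F.F.TT
  ...FTT
  ....FT
Step 4: 4 trees catch fire, 5 burn out
  T.TTTT
  TF.TTT
  ..FTT.
  ....TT
  ....FT
  .....F
Step 5: 4 trees catch fire, 4 burn out
  T.TTTT
  F..TTT
  ...FT.
  ....FT
  .....F
  ......

T.TTTT
F..TTT
...FT.
....FT
.....F
......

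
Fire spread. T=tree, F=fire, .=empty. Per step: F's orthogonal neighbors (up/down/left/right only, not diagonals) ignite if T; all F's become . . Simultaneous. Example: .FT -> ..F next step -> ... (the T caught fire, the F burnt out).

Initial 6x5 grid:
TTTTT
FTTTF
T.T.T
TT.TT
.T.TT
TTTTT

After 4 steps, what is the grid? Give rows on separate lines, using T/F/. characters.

Step 1: 6 trees catch fire, 2 burn out
  FTTTF
  .FTF.
  F.T.F
  TT.TT
  .T.TT
  TTTTT
Step 2: 5 trees catch fire, 6 burn out
  .FTF.
  ..F..
  ..T..
  FT.TF
  .T.TT
  TTTTT
Step 3: 5 trees catch fire, 5 burn out
  ..F..
  .....
  ..F..
  .F.F.
  .T.TF
  TTTTT
Step 4: 3 trees catch fire, 5 burn out
  .....
  .....
  .....
  .....
  .F.F.
  TTTTF

.....
.....
.....
.....
.F.F.
TTTTF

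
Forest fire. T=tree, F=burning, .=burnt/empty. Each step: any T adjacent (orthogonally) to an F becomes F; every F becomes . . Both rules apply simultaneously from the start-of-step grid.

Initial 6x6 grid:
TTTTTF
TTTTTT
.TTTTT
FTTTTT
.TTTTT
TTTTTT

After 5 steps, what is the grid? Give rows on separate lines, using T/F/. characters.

Step 1: 3 trees catch fire, 2 burn out
  TTTTF.
  TTTTTF
  .TTTTT
  .FTTTT
  .TTTTT
  TTTTTT
Step 2: 6 trees catch fire, 3 burn out
  TTTF..
  TTTTF.
  .FTTTF
  ..FTTT
  .FTTTT
  TTTTTT
Step 3: 9 trees catch fire, 6 burn out
  TTF...
  TFTF..
  ..FTF.
  ...FTF
  ..FTTT
  TFTTTT
Step 4: 9 trees catch fire, 9 burn out
  TF....
  F.F...
  ...F..
  ....F.
  ...FTF
  F.FTTT
Step 5: 4 trees catch fire, 9 burn out
  F.....
  ......
  ......
  ......
  ....F.
  ...FTF

F.....
......
......
......
....F.
...FTF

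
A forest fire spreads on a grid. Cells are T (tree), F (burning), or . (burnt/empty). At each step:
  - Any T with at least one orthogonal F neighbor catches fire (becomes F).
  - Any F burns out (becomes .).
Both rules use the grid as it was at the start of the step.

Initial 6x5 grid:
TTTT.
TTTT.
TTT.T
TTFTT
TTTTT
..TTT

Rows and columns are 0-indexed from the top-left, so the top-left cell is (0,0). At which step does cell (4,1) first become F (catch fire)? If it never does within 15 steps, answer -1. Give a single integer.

Step 1: cell (4,1)='T' (+4 fires, +1 burnt)
Step 2: cell (4,1)='F' (+7 fires, +4 burnt)
  -> target ignites at step 2
Step 3: cell (4,1)='.' (+8 fires, +7 burnt)
Step 4: cell (4,1)='.' (+4 fires, +8 burnt)
Step 5: cell (4,1)='.' (+1 fires, +4 burnt)
Step 6: cell (4,1)='.' (+0 fires, +1 burnt)
  fire out at step 6

2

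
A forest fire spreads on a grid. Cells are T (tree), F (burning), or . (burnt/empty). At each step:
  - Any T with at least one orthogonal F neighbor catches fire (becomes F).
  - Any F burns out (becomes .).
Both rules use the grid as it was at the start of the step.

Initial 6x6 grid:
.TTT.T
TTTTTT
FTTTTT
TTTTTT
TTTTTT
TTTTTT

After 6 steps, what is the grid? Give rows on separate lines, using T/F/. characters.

Step 1: 3 trees catch fire, 1 burn out
  .TTT.T
  FTTTTT
  .FTTTT
  FTTTTT
  TTTTTT
  TTTTTT
Step 2: 4 trees catch fire, 3 burn out
  .TTT.T
  .FTTTT
  ..FTTT
  .FTTTT
  FTTTTT
  TTTTTT
Step 3: 6 trees catch fire, 4 burn out
  .FTT.T
  ..FTTT
  ...FTT
  ..FTTT
  .FTTTT
  FTTTTT
Step 4: 6 trees catch fire, 6 burn out
  ..FT.T
  ...FTT
  ....FT
  ...FTT
  ..FTTT
  .FTTTT
Step 5: 6 trees catch fire, 6 burn out
  ...F.T
  ....FT
  .....F
  ....FT
  ...FTT
  ..FTTT
Step 6: 4 trees catch fire, 6 burn out
  .....T
  .....F
  ......
  .....F
  ....FT
  ...FTT

.....T
.....F
......
.....F
....FT
...FTT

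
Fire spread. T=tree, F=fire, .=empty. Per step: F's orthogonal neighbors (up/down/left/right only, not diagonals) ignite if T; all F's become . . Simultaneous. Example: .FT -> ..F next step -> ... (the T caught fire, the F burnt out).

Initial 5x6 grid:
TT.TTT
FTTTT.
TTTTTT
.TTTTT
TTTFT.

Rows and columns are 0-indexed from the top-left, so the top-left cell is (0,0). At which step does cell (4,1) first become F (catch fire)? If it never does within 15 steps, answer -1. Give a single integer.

Step 1: cell (4,1)='T' (+6 fires, +2 burnt)
Step 2: cell (4,1)='F' (+7 fires, +6 burnt)
  -> target ignites at step 2
Step 3: cell (4,1)='.' (+6 fires, +7 burnt)
Step 4: cell (4,1)='.' (+3 fires, +6 burnt)
Step 5: cell (4,1)='.' (+1 fires, +3 burnt)
Step 6: cell (4,1)='.' (+1 fires, +1 burnt)
Step 7: cell (4,1)='.' (+0 fires, +1 burnt)
  fire out at step 7

2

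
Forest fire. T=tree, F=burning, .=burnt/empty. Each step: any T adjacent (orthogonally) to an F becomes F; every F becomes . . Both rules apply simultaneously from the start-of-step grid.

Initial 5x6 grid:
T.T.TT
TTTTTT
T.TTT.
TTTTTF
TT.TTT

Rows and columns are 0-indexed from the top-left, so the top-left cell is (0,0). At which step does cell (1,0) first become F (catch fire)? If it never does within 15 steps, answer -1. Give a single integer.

Step 1: cell (1,0)='T' (+2 fires, +1 burnt)
Step 2: cell (1,0)='T' (+3 fires, +2 burnt)
Step 3: cell (1,0)='T' (+4 fires, +3 burnt)
Step 4: cell (1,0)='T' (+5 fires, +4 burnt)
Step 5: cell (1,0)='T' (+4 fires, +5 burnt)
Step 6: cell (1,0)='T' (+4 fires, +4 burnt)
Step 7: cell (1,0)='F' (+1 fires, +4 burnt)
  -> target ignites at step 7
Step 8: cell (1,0)='.' (+1 fires, +1 burnt)
Step 9: cell (1,0)='.' (+0 fires, +1 burnt)
  fire out at step 9

7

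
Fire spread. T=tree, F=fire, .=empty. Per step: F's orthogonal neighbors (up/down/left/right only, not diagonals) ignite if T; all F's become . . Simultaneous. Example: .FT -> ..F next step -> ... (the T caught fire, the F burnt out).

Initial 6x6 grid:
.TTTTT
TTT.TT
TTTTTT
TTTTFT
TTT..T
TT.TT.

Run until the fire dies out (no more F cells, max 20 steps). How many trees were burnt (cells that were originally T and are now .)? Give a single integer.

Answer: 27

Derivation:
Step 1: +3 fires, +1 burnt (F count now 3)
Step 2: +5 fires, +3 burnt (F count now 5)
Step 3: +5 fires, +5 burnt (F count now 5)
Step 4: +6 fires, +5 burnt (F count now 6)
Step 5: +5 fires, +6 burnt (F count now 5)
Step 6: +3 fires, +5 burnt (F count now 3)
Step 7: +0 fires, +3 burnt (F count now 0)
Fire out after step 7
Initially T: 29, now '.': 34
Total burnt (originally-T cells now '.'): 27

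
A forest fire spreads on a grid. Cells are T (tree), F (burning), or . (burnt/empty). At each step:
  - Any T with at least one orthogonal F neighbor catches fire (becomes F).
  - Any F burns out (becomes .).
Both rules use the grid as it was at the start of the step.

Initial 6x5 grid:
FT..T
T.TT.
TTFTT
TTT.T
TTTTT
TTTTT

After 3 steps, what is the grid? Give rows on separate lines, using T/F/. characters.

Step 1: 6 trees catch fire, 2 burn out
  .F..T
  F.FT.
  TF.FT
  TTF.T
  TTTTT
  TTTTT
Step 2: 5 trees catch fire, 6 burn out
  ....T
  ...F.
  F...F
  TF..T
  TTFTT
  TTTTT
Step 3: 5 trees catch fire, 5 burn out
  ....T
  .....
  .....
  F...F
  TF.FT
  TTFTT

....T
.....
.....
F...F
TF.FT
TTFTT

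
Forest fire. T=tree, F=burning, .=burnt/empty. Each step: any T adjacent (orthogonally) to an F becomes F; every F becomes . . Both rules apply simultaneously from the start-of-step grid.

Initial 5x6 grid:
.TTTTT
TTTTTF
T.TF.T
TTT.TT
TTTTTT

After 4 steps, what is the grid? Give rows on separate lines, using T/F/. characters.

Step 1: 5 trees catch fire, 2 burn out
  .TTTTF
  TTTFF.
  T.F..F
  TTT.TT
  TTTTTT
Step 2: 5 trees catch fire, 5 burn out
  .TTFF.
  TTF...
  T.....
  TTF.TF
  TTTTTT
Step 3: 6 trees catch fire, 5 burn out
  .TF...
  TF....
  T.....
  TF..F.
  TTFTTF
Step 4: 6 trees catch fire, 6 burn out
  .F....
  F.....
  T.....
  F.....
  TF.FF.

.F....
F.....
T.....
F.....
TF.FF.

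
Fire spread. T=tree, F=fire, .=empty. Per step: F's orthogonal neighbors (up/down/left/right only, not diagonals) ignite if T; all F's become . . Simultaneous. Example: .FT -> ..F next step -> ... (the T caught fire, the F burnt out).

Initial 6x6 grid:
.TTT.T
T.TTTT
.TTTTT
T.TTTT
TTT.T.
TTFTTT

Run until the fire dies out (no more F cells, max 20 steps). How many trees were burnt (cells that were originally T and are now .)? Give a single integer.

Answer: 27

Derivation:
Step 1: +3 fires, +1 burnt (F count now 3)
Step 2: +4 fires, +3 burnt (F count now 4)
Step 3: +5 fires, +4 burnt (F count now 5)
Step 4: +5 fires, +5 burnt (F count now 5)
Step 5: +4 fires, +5 burnt (F count now 4)
Step 6: +4 fires, +4 burnt (F count now 4)
Step 7: +1 fires, +4 burnt (F count now 1)
Step 8: +1 fires, +1 burnt (F count now 1)
Step 9: +0 fires, +1 burnt (F count now 0)
Fire out after step 9
Initially T: 28, now '.': 35
Total burnt (originally-T cells now '.'): 27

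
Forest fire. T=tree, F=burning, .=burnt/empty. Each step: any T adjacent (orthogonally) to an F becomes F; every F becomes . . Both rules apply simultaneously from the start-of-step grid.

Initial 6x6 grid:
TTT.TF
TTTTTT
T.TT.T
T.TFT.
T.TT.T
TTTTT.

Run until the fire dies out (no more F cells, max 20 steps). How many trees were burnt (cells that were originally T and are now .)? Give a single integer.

Step 1: +6 fires, +2 burnt (F count now 6)
Step 2: +6 fires, +6 burnt (F count now 6)
Step 3: +3 fires, +6 burnt (F count now 3)
Step 4: +3 fires, +3 burnt (F count now 3)
Step 5: +3 fires, +3 burnt (F count now 3)
Step 6: +3 fires, +3 burnt (F count now 3)
Step 7: +1 fires, +3 burnt (F count now 1)
Step 8: +0 fires, +1 burnt (F count now 0)
Fire out after step 8
Initially T: 26, now '.': 35
Total burnt (originally-T cells now '.'): 25

Answer: 25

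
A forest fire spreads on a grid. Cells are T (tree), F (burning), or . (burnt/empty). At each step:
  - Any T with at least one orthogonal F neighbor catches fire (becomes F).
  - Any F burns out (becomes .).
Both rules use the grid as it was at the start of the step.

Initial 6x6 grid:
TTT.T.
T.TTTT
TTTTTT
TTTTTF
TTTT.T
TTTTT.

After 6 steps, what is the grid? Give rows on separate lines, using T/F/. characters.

Step 1: 3 trees catch fire, 1 burn out
  TTT.T.
  T.TTTT
  TTTTTF
  TTTTF.
  TTTT.F
  TTTTT.
Step 2: 3 trees catch fire, 3 burn out
  TTT.T.
  T.TTTF
  TTTTF.
  TTTF..
  TTTT..
  TTTTT.
Step 3: 4 trees catch fire, 3 burn out
  TTT.T.
  T.TTF.
  TTTF..
  TTF...
  TTTF..
  TTTTT.
Step 4: 6 trees catch fire, 4 burn out
  TTT.F.
  T.TF..
  TTF...
  TF....
  TTF...
  TTTFT.
Step 5: 6 trees catch fire, 6 burn out
  TTT...
  T.F...
  TF....
  F.....
  TF....
  TTF.F.
Step 6: 4 trees catch fire, 6 burn out
  TTF...
  T.....
  F.....
  ......
  F.....
  TF....

TTF...
T.....
F.....
......
F.....
TF....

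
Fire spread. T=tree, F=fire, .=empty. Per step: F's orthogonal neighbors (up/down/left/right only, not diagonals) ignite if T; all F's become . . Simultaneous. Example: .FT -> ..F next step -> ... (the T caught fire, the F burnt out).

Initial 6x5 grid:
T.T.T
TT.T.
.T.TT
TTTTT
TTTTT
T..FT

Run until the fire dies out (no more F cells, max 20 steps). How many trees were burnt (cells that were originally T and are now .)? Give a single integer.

Answer: 19

Derivation:
Step 1: +2 fires, +1 burnt (F count now 2)
Step 2: +3 fires, +2 burnt (F count now 3)
Step 3: +4 fires, +3 burnt (F count now 4)
Step 4: +4 fires, +4 burnt (F count now 4)
Step 5: +3 fires, +4 burnt (F count now 3)
Step 6: +1 fires, +3 burnt (F count now 1)
Step 7: +1 fires, +1 burnt (F count now 1)
Step 8: +1 fires, +1 burnt (F count now 1)
Step 9: +0 fires, +1 burnt (F count now 0)
Fire out after step 9
Initially T: 21, now '.': 28
Total burnt (originally-T cells now '.'): 19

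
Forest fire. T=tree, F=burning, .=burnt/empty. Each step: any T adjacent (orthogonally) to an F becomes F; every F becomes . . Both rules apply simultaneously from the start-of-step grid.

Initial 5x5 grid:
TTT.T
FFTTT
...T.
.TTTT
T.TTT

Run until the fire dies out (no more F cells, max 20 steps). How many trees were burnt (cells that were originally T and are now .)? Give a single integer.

Answer: 15

Derivation:
Step 1: +3 fires, +2 burnt (F count now 3)
Step 2: +2 fires, +3 burnt (F count now 2)
Step 3: +2 fires, +2 burnt (F count now 2)
Step 4: +2 fires, +2 burnt (F count now 2)
Step 5: +3 fires, +2 burnt (F count now 3)
Step 6: +3 fires, +3 burnt (F count now 3)
Step 7: +0 fires, +3 burnt (F count now 0)
Fire out after step 7
Initially T: 16, now '.': 24
Total burnt (originally-T cells now '.'): 15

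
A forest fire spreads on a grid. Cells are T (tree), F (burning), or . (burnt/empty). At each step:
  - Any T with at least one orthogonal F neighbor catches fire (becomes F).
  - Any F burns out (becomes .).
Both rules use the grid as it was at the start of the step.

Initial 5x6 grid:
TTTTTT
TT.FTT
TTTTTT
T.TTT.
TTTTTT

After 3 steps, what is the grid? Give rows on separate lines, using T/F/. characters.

Step 1: 3 trees catch fire, 1 burn out
  TTTFTT
  TT..FT
  TTTFTT
  T.TTT.
  TTTTTT
Step 2: 6 trees catch fire, 3 burn out
  TTF.FT
  TT...F
  TTF.FT
  T.TFT.
  TTTTTT
Step 3: 7 trees catch fire, 6 burn out
  TF...F
  TT....
  TF...F
  T.F.F.
  TTTFTT

TF...F
TT....
TF...F
T.F.F.
TTTFTT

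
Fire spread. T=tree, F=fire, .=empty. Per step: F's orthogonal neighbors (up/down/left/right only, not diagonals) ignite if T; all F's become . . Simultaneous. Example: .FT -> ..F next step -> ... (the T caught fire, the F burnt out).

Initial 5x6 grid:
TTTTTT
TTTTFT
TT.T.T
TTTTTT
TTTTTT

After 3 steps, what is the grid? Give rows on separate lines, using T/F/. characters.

Step 1: 3 trees catch fire, 1 burn out
  TTTTFT
  TTTF.F
  TT.T.T
  TTTTTT
  TTTTTT
Step 2: 5 trees catch fire, 3 burn out
  TTTF.F
  TTF...
  TT.F.F
  TTTTTT
  TTTTTT
Step 3: 4 trees catch fire, 5 burn out
  TTF...
  TF....
  TT....
  TTTFTF
  TTTTTT

TTF...
TF....
TT....
TTTFTF
TTTTTT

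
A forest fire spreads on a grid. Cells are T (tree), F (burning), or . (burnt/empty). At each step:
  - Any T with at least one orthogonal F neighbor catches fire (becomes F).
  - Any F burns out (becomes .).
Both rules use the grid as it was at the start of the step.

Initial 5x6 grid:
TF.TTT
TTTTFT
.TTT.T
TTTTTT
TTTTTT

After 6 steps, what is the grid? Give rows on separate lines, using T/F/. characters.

Step 1: 5 trees catch fire, 2 burn out
  F..TFT
  TFTF.F
  .TTT.T
  TTTTTT
  TTTTTT
Step 2: 7 trees catch fire, 5 burn out
  ...F.F
  F.F...
  .FTF.F
  TTTTTT
  TTTTTT
Step 3: 4 trees catch fire, 7 burn out
  ......
  ......
  ..F...
  TFTFTF
  TTTTTT
Step 4: 6 trees catch fire, 4 burn out
  ......
  ......
  ......
  F.F.F.
  TFTFTF
Step 5: 3 trees catch fire, 6 burn out
  ......
  ......
  ......
  ......
  F.F.F.
Step 6: 0 trees catch fire, 3 burn out
  ......
  ......
  ......
  ......
  ......

......
......
......
......
......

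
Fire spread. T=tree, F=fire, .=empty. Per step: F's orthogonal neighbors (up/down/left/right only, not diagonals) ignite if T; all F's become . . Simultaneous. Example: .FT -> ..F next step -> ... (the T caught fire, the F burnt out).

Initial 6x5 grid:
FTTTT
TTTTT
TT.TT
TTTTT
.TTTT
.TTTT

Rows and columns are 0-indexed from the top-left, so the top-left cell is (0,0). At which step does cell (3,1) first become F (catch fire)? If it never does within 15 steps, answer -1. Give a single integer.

Step 1: cell (3,1)='T' (+2 fires, +1 burnt)
Step 2: cell (3,1)='T' (+3 fires, +2 burnt)
Step 3: cell (3,1)='T' (+4 fires, +3 burnt)
Step 4: cell (3,1)='F' (+3 fires, +4 burnt)
  -> target ignites at step 4
Step 5: cell (3,1)='.' (+4 fires, +3 burnt)
Step 6: cell (3,1)='.' (+4 fires, +4 burnt)
Step 7: cell (3,1)='.' (+3 fires, +4 burnt)
Step 8: cell (3,1)='.' (+2 fires, +3 burnt)
Step 9: cell (3,1)='.' (+1 fires, +2 burnt)
Step 10: cell (3,1)='.' (+0 fires, +1 burnt)
  fire out at step 10

4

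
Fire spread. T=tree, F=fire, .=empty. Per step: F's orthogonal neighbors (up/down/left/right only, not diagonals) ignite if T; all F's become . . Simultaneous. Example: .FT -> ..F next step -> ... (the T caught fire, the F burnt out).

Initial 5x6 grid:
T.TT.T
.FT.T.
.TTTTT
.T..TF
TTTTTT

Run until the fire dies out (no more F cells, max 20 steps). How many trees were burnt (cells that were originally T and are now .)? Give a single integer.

Step 1: +5 fires, +2 burnt (F count now 5)
Step 2: +5 fires, +5 burnt (F count now 5)
Step 3: +5 fires, +5 burnt (F count now 5)
Step 4: +2 fires, +5 burnt (F count now 2)
Step 5: +0 fires, +2 burnt (F count now 0)
Fire out after step 5
Initially T: 19, now '.': 28
Total burnt (originally-T cells now '.'): 17

Answer: 17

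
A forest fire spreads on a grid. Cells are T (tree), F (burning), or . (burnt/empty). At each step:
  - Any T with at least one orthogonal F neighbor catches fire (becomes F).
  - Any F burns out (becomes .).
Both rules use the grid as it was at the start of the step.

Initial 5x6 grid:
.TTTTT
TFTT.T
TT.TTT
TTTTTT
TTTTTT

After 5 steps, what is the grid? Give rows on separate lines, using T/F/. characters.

Step 1: 4 trees catch fire, 1 burn out
  .FTTTT
  F.FT.T
  TF.TTT
  TTTTTT
  TTTTTT
Step 2: 4 trees catch fire, 4 burn out
  ..FTTT
  ...F.T
  F..TTT
  TFTTTT
  TTTTTT
Step 3: 5 trees catch fire, 4 burn out
  ...FTT
  .....T
  ...FTT
  F.FTTT
  TFTTTT
Step 4: 5 trees catch fire, 5 burn out
  ....FT
  .....T
  ....FT
  ...FTT
  F.FTTT
Step 5: 4 trees catch fire, 5 burn out
  .....F
  .....T
  .....F
  ....FT
  ...FTT

.....F
.....T
.....F
....FT
...FTT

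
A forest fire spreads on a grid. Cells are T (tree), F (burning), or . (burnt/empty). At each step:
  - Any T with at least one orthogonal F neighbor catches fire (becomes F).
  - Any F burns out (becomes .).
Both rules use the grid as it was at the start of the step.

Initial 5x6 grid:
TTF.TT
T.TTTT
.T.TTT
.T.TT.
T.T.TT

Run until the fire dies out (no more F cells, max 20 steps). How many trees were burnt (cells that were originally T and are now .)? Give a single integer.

Step 1: +2 fires, +1 burnt (F count now 2)
Step 2: +2 fires, +2 burnt (F count now 2)
Step 3: +3 fires, +2 burnt (F count now 3)
Step 4: +4 fires, +3 burnt (F count now 4)
Step 5: +3 fires, +4 burnt (F count now 3)
Step 6: +1 fires, +3 burnt (F count now 1)
Step 7: +1 fires, +1 burnt (F count now 1)
Step 8: +0 fires, +1 burnt (F count now 0)
Fire out after step 8
Initially T: 20, now '.': 26
Total burnt (originally-T cells now '.'): 16

Answer: 16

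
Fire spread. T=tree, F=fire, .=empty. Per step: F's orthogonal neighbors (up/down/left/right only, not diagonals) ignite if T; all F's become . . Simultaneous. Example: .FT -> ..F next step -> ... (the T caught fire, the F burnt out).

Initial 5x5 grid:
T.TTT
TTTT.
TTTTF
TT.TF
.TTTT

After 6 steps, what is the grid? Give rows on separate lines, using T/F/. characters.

Step 1: 3 trees catch fire, 2 burn out
  T.TTT
  TTTT.
  TTTF.
  TT.F.
  .TTTF
Step 2: 3 trees catch fire, 3 burn out
  T.TTT
  TTTF.
  TTF..
  TT...
  .TTF.
Step 3: 4 trees catch fire, 3 burn out
  T.TFT
  TTF..
  TF...
  TT...
  .TF..
Step 4: 6 trees catch fire, 4 burn out
  T.F.F
  TF...
  F....
  TF...
  .F...
Step 5: 2 trees catch fire, 6 burn out
  T....
  F....
  .....
  F....
  .....
Step 6: 1 trees catch fire, 2 burn out
  F....
  .....
  .....
  .....
  .....

F....
.....
.....
.....
.....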